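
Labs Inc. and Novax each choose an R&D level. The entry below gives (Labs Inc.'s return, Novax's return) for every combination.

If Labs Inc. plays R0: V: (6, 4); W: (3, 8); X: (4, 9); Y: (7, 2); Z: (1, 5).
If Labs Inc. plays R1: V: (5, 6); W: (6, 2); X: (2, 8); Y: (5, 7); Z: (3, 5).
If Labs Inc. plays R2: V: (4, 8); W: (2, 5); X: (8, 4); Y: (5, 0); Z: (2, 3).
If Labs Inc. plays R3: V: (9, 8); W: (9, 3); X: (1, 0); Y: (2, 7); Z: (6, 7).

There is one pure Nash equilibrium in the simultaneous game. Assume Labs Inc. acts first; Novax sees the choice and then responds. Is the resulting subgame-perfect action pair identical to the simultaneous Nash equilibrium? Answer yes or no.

yes

Backward induction with Labs Inc. moving first.
- R0: Novax compares 4, 8, 9, 2, 5 and picks X; Labs Inc. would get 4.
- R1: Novax compares 6, 2, 8, 7, 5 and picks X; Labs Inc. would get 2.
- R2: Novax compares 8, 5, 4, 0, 3 and picks V; Labs Inc. would get 4.
- R3: Novax compares 8, 3, 0, 7, 7 and picks V; Labs Inc. would get 9.
Labs Inc.'s induced payoffs are 4, 2, 4, 9, so Labs Inc. commits to R3. Subgame-perfect outcome: (R3, V) with payoffs (9, 8).
Under simultaneous play:
Labs Inc.'s best replies: V→R3; W→R3; X→R2; Y→R0; Z→R3.
Novax's best replies: R0→X; R1→X; R2→V; R3→V.
The unique mutual best reply is (R3, V), giving (9, 8).
Sequential outcome (R3, V) coincides with the Nash profile (R3, V).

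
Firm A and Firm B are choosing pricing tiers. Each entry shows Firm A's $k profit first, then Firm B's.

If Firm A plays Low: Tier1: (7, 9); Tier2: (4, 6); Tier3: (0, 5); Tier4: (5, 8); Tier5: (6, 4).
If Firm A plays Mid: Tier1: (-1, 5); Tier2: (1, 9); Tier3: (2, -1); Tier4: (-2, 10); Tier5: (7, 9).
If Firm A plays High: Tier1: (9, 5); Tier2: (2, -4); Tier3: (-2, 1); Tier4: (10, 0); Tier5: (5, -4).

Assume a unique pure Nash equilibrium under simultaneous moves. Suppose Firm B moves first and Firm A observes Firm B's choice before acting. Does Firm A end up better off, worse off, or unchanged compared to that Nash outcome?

Solve by backward induction (Firm B leads).
- Tier1: BR = High, leader payoff 5.
- Tier2: BR = Low, leader payoff 6.
- Tier3: BR = Mid, leader payoff -1.
- Tier4: BR = High, leader payoff 0.
- Tier5: BR = Mid, leader payoff 9.
Maximizing over 5, 6, -1, 0, 9, Firm B chooses Tier5. Subgame-perfect outcome: (Mid, Tier5) with payoffs (7, 9).
For the simultaneous game, intersect best replies.
Firm A's best replies: Tier1→High; Tier2→Low; Tier3→Mid; Tier4→High; Tier5→Mid.
Firm B's best replies: Low→Tier1; Mid→Tier4; High→Tier1.
Only (High, Tier1) has each player best-responding; Nash payoffs (9, 5).
Firm A earns 7 sequentially versus 9 at the Nash outcome: worse off.

worse off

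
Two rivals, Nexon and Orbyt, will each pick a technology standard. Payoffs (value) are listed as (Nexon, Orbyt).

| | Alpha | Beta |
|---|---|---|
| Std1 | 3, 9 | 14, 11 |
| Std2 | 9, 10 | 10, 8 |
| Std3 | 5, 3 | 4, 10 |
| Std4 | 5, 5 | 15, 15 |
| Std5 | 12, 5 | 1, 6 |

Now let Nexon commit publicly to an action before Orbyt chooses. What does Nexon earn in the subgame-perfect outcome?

15

Backward induction with Nexon moving first.
- Std1: Orbyt compares 9, 11 and picks Beta; Nexon would get 14.
- Std2: Orbyt compares 10, 8 and picks Alpha; Nexon would get 9.
- Std3: Orbyt compares 3, 10 and picks Beta; Nexon would get 4.
- Std4: Orbyt compares 5, 15 and picks Beta; Nexon would get 15.
- Std5: Orbyt compares 5, 6 and picks Beta; Nexon would get 1.
Maximizing over 14, 9, 4, 15, 1, Nexon chooses Std4. Subgame-perfect outcome: (Std4, Beta) with payoffs (15, 15).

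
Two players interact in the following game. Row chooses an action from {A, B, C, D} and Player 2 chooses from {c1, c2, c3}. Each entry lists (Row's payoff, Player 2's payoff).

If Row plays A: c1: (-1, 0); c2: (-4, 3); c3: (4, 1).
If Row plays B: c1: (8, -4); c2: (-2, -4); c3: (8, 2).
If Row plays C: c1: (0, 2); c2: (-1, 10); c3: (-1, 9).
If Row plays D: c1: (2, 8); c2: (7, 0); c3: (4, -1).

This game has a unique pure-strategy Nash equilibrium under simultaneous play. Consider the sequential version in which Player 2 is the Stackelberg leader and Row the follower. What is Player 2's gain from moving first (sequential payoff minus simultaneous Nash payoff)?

Work backward from Row's decision.
- c1: Row compares -1, 8, 0, 2 and picks B; Player 2 would get -4.
- c2: Row compares -4, -2, -1, 7 and picks D; Player 2 would get 0.
- c3: Row compares 4, 8, -1, 4 and picks B; Player 2 would get 2.
Player 2's induced payoffs are -4, 0, 2, so Player 2 commits to c3. Subgame-perfect outcome: (B, c3) with payoffs (8, 2).
For the simultaneous game, intersect best replies.
Row's best replies: c1→B; c2→D; c3→B.
Player 2's best replies: A→c2; B→c3; C→c2; D→c1.
Only (B, c3) has each player best-responding; Nash payoffs (8, 2).
Player 2's commitment gain: 2 − 2 = 0.

0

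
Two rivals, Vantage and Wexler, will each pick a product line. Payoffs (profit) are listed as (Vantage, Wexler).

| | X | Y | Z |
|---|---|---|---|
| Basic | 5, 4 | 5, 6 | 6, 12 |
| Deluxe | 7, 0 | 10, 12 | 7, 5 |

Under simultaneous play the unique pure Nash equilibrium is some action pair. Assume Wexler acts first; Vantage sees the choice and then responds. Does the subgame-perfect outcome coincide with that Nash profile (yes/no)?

yes

Work backward from Vantage's decision.
- X → Vantage plays Deluxe (best of 5, 7); Wexler gets 0.
- Y → Vantage plays Deluxe (best of 5, 10); Wexler gets 12.
- Z → Vantage plays Deluxe (best of 6, 7); Wexler gets 5.
Among 0, 12, 5, the best is 12 at Y. Subgame-perfect outcome: (Deluxe, Y) with payoffs (10, 12).
Under simultaneous play:
Vantage's best replies: X→Deluxe; Y→Deluxe; Z→Deluxe.
Wexler's best replies: Basic→Z; Deluxe→Y.
Only (Deluxe, Y) has each player best-responding; Nash payoffs (10, 12).
Sequential outcome (Deluxe, Y) coincides with the Nash profile (Deluxe, Y).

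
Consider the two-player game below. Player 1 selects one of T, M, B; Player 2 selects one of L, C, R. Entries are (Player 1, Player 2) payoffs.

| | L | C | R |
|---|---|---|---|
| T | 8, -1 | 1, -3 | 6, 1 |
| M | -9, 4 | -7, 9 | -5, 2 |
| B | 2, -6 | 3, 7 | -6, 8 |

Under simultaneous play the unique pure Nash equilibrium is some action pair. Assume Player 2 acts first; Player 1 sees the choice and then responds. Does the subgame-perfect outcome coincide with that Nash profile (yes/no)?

no

Solve by backward induction (Player 2 leads).
- L: Player 1 compares 8, -9, 2 and picks T; Player 2 would get -1.
- C: Player 1 compares 1, -7, 3 and picks B; Player 2 would get 7.
- R: Player 1 compares 6, -5, -6 and picks T; Player 2 would get 1.
Player 2's induced payoffs are -1, 7, 1, so Player 2 commits to C. Subgame-perfect outcome: (B, C) with payoffs (3, 7).
Now find the simultaneous Nash equilibrium.
Player 1's best replies: L→T; C→B; R→T.
Player 2's best replies: T→R; M→C; B→R.
Only (T, R) has each player best-responding; Nash payoffs (6, 1).
Sequential outcome (B, C) differs from the Nash profile (T, R).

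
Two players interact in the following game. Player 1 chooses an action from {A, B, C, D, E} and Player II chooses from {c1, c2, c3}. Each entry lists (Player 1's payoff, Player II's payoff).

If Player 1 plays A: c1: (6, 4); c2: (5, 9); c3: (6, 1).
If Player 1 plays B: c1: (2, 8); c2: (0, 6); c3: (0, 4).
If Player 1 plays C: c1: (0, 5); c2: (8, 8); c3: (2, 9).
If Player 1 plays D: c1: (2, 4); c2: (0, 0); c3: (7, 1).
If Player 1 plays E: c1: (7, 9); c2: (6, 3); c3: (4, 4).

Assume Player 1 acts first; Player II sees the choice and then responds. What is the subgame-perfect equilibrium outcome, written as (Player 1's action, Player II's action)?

(E, c1)

Solve by backward induction (Player 1 leads).
- A → Player II plays c2 (best of 4, 9, 1); Player 1 gets 5.
- B → Player II plays c1 (best of 8, 6, 4); Player 1 gets 2.
- C → Player II plays c3 (best of 5, 8, 9); Player 1 gets 2.
- D → Player II plays c1 (best of 4, 0, 1); Player 1 gets 2.
- E → Player II plays c1 (best of 9, 3, 4); Player 1 gets 7.
Maximizing over 5, 2, 2, 2, 7, Player 1 chooses E. Subgame-perfect outcome: (E, c1) with payoffs (7, 9).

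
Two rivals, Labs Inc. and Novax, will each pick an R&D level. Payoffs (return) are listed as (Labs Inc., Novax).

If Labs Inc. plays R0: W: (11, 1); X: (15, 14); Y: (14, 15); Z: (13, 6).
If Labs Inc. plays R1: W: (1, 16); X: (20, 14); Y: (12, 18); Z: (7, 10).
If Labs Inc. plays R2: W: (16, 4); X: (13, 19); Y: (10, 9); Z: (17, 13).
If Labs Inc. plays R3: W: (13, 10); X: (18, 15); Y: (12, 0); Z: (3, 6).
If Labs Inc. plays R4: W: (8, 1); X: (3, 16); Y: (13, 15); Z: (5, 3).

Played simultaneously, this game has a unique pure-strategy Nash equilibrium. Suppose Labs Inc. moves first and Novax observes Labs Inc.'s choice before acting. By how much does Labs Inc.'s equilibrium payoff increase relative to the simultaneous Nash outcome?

Solve by backward induction (Labs Inc. leads).
- R0: BR = Y, leader payoff 14.
- R1: BR = Y, leader payoff 12.
- R2: BR = X, leader payoff 13.
- R3: BR = X, leader payoff 18.
- R4: BR = X, leader payoff 3.
Labs Inc.'s induced payoffs are 14, 12, 13, 18, 3, so Labs Inc. commits to R3. Subgame-perfect outcome: (R3, X) with payoffs (18, 15).
For the simultaneous game, intersect best replies.
Labs Inc.'s best replies: W→R2; X→R1; Y→R0; Z→R2.
Novax's best replies: R0→Y; R1→Y; R2→X; R3→X; R4→X.
Only (R0, Y) has each player best-responding; Nash payoffs (14, 15).
Labs Inc.'s commitment gain: 18 − 14 = 4.

4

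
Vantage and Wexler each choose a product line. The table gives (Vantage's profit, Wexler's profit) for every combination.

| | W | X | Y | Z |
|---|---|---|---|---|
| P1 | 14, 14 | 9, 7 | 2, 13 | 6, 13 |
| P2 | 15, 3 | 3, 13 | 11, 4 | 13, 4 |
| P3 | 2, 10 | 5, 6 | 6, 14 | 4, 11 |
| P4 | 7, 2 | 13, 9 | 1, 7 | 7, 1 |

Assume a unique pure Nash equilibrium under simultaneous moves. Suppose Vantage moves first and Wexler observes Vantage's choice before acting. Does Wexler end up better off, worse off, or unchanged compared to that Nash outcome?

better off

Work backward from Wexler's decision.
- P1 → Wexler plays W (best of 14, 7, 13, 13); Vantage gets 14.
- P2 → Wexler plays X (best of 3, 13, 4, 4); Vantage gets 3.
- P3 → Wexler plays Y (best of 10, 6, 14, 11); Vantage gets 6.
- P4 → Wexler plays X (best of 2, 9, 7, 1); Vantage gets 13.
Maximizing over 14, 3, 6, 13, Vantage chooses P1. Subgame-perfect outcome: (P1, W) with payoffs (14, 14).
Under simultaneous play:
Vantage's best replies: W→P2; X→P4; Y→P2; Z→P2.
Wexler's best replies: P1→W; P2→X; P3→Y; P4→X.
Only (P4, X) has each player best-responding; Nash payoffs (13, 9).
Wexler earns 14 sequentially versus 9 at the Nash outcome: better off.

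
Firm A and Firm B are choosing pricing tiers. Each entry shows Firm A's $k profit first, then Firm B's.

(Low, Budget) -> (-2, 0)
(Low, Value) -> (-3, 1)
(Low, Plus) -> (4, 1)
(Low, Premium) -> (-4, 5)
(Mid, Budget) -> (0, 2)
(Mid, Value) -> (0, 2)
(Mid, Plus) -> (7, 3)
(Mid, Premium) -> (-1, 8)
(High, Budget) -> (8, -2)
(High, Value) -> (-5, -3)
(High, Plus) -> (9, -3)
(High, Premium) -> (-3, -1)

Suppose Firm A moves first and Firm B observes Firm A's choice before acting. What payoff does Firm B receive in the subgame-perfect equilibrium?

Solve by backward induction (Firm A leads).
- Low: Firm B compares 0, 1, 1, 5 and picks Premium; Firm A would get -4.
- Mid: Firm B compares 2, 2, 3, 8 and picks Premium; Firm A would get -1.
- High: Firm B compares -2, -3, -3, -1 and picks Premium; Firm A would get -3.
Among -4, -1, -3, the best is -1 at Mid. Subgame-perfect outcome: (Mid, Premium) with payoffs (-1, 8).

8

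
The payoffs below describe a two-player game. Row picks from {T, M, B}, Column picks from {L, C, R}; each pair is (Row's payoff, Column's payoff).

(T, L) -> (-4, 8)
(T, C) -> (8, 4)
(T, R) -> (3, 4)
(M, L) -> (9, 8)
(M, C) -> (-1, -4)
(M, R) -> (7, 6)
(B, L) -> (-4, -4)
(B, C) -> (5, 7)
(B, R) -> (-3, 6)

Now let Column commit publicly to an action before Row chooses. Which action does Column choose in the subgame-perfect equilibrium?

Work backward from Row's decision.
- L: Row compares -4, 9, -4 and picks M; Column would get 8.
- C: Row compares 8, -1, 5 and picks T; Column would get 4.
- R: Row compares 3, 7, -3 and picks M; Column would get 6.
Among 8, 4, 6, the best is 8 at L. Subgame-perfect outcome: (M, L) with payoffs (9, 8).

L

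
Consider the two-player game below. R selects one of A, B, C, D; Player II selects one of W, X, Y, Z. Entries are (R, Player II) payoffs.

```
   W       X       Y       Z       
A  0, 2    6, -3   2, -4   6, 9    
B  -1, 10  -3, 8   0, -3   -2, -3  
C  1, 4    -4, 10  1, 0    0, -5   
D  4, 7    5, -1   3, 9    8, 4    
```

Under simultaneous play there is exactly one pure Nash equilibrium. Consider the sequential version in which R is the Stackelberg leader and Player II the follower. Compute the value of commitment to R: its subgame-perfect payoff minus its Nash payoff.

Backward induction with R moving first.
- A: BR = Z, leader payoff 6.
- B: BR = W, leader payoff -1.
- C: BR = X, leader payoff -4.
- D: BR = Y, leader payoff 3.
R's induced payoffs are 6, -1, -4, 3, so R commits to A. Subgame-perfect outcome: (A, Z) with payoffs (6, 9).
Under simultaneous play:
R's best replies: W→D; X→A; Y→D; Z→D.
Player II's best replies: A→Z; B→W; C→X; D→Y.
The unique mutual best reply is (D, Y), giving (3, 9).
R's commitment gain: 6 − 3 = 3.

3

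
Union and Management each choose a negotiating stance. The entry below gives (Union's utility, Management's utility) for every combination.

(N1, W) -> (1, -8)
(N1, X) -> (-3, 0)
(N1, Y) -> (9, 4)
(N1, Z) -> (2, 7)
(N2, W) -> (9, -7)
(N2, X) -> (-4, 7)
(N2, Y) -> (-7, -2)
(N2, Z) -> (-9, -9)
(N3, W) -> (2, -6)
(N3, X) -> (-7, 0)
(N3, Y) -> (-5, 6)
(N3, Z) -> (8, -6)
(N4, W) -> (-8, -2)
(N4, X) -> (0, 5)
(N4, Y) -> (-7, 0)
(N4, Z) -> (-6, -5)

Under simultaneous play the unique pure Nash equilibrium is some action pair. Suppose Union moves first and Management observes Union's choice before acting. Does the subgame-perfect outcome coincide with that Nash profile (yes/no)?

Solve by backward induction (Union leads).
- N1: Management compares -8, 0, 4, 7 and picks Z; Union would get 2.
- N2: Management compares -7, 7, -2, -9 and picks X; Union would get -4.
- N3: Management compares -6, 0, 6, -6 and picks Y; Union would get -5.
- N4: Management compares -2, 5, 0, -5 and picks X; Union would get 0.
Maximizing over 2, -4, -5, 0, Union chooses N1. Subgame-perfect outcome: (N1, Z) with payoffs (2, 7).
Now find the simultaneous Nash equilibrium.
Union's best replies: W→N2; X→N4; Y→N1; Z→N3.
Management's best replies: N1→Z; N2→X; N3→Y; N4→X.
Only (N4, X) has each player best-responding; Nash payoffs (0, 5).
Sequential outcome (N1, Z) differs from the Nash profile (N4, X).

no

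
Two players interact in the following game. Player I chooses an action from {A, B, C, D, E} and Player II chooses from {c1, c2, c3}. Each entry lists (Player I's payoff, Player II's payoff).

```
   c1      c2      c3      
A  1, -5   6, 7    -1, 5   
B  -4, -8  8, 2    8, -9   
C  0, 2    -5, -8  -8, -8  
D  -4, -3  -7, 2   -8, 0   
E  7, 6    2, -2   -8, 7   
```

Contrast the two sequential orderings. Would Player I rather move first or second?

first

If Player I leads: Player II's best replies are A→c2, B→c2, C→c1, D→c2, E→c3; Player I's induced payoffs 6, 8, 0, -7, -8; outcome (B, c2), payoffs (8, 2).
If Player II leads: Player I's best replies are c1→E, c2→B, c3→B; Player II's induced payoffs 6, 2, -9; outcome (E, c1), payoffs (7, 6).
Player I gets 8 moving first and 7 moving second, so Player I prefers to move first.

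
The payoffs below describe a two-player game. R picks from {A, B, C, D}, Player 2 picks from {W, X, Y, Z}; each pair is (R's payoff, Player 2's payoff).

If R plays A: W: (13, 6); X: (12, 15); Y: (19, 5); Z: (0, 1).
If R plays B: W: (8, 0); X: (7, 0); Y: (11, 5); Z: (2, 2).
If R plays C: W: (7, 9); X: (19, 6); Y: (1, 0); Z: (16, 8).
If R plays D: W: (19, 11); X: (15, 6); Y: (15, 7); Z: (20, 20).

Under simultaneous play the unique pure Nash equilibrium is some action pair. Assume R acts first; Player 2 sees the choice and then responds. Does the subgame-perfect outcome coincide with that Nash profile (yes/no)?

Solve by backward induction (R leads).
- A: Player 2 compares 6, 15, 5, 1 and picks X; R would get 12.
- B: Player 2 compares 0, 0, 5, 2 and picks Y; R would get 11.
- C: Player 2 compares 9, 6, 0, 8 and picks W; R would get 7.
- D: Player 2 compares 11, 6, 7, 20 and picks Z; R would get 20.
Among 12, 11, 7, 20, the best is 20 at D. Subgame-perfect outcome: (D, Z) with payoffs (20, 20).
Now find the simultaneous Nash equilibrium.
R's best replies: W→D; X→C; Y→A; Z→D.
Player 2's best replies: A→X; B→Y; C→W; D→Z.
The unique mutual best reply is (D, Z), giving (20, 20).
Sequential outcome (D, Z) coincides with the Nash profile (D, Z).

yes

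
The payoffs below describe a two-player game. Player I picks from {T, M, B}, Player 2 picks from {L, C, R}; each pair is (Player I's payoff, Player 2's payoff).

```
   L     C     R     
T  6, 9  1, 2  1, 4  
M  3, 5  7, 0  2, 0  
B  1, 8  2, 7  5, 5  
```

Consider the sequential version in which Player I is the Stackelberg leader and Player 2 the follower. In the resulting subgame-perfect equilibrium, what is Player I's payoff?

6

Work backward from Player 2's decision.
- T: BR = L, leader payoff 6.
- M: BR = L, leader payoff 3.
- B: BR = L, leader payoff 1.
Player I's induced payoffs are 6, 3, 1, so Player I commits to T. Subgame-perfect outcome: (T, L) with payoffs (6, 9).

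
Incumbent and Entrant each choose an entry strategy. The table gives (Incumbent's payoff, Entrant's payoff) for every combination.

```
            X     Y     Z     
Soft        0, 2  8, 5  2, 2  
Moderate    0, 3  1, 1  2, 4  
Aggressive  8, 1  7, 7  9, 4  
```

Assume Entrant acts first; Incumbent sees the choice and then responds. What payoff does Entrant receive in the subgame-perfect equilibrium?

5

Incumbent best-responds to each possible Entrant move:
- X: BR = Aggressive, leader payoff 1.
- Y: BR = Soft, leader payoff 5.
- Z: BR = Aggressive, leader payoff 4.
Maximizing over 1, 5, 4, Entrant chooses Y. Subgame-perfect outcome: (Soft, Y) with payoffs (8, 5).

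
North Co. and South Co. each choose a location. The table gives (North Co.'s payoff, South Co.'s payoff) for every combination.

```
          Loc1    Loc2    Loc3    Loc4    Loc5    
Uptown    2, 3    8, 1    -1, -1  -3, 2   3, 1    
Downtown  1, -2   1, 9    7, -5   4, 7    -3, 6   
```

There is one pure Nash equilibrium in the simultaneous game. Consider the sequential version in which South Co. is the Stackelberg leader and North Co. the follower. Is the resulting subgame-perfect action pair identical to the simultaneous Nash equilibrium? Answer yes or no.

no

North Co. best-responds to each possible South Co. move:
- Loc1: BR = Uptown, leader payoff 3.
- Loc2: BR = Uptown, leader payoff 1.
- Loc3: BR = Downtown, leader payoff -5.
- Loc4: BR = Downtown, leader payoff 7.
- Loc5: BR = Uptown, leader payoff 1.
South Co.'s induced payoffs are 3, 1, -5, 7, 1, so South Co. commits to Loc4. Subgame-perfect outcome: (Downtown, Loc4) with payoffs (4, 7).
Now find the simultaneous Nash equilibrium.
North Co.'s best replies: Loc1→Uptown; Loc2→Uptown; Loc3→Downtown; Loc4→Downtown; Loc5→Uptown.
South Co.'s best replies: Uptown→Loc1; Downtown→Loc2.
The unique mutual best reply is (Uptown, Loc1), giving (2, 3).
Sequential outcome (Downtown, Loc4) differs from the Nash profile (Uptown, Loc1).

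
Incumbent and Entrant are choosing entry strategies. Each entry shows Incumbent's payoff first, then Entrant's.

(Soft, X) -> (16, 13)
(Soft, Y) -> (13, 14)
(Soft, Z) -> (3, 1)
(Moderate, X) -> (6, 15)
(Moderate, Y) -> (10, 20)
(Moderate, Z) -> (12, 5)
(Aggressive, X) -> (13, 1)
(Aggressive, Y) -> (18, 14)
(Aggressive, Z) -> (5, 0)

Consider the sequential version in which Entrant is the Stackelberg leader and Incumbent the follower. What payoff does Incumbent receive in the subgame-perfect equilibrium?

18

Solve by backward induction (Entrant leads).
- X → Incumbent plays Soft (best of 16, 6, 13); Entrant gets 13.
- Y → Incumbent plays Aggressive (best of 13, 10, 18); Entrant gets 14.
- Z → Incumbent plays Moderate (best of 3, 12, 5); Entrant gets 5.
Maximizing over 13, 14, 5, Entrant chooses Y. Subgame-perfect outcome: (Aggressive, Y) with payoffs (18, 14).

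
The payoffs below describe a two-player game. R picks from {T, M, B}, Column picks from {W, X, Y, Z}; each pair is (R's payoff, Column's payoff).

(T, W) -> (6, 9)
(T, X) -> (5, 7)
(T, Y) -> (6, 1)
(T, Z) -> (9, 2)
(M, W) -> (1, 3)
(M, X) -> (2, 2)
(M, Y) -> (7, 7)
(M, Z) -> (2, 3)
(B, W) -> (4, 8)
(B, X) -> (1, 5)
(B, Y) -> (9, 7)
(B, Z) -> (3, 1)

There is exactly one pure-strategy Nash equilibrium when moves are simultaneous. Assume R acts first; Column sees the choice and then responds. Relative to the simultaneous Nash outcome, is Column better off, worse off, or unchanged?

Solve by backward induction (R leads).
- T: Column compares 9, 7, 1, 2 and picks W; R would get 6.
- M: Column compares 3, 2, 7, 3 and picks Y; R would get 7.
- B: Column compares 8, 5, 7, 1 and picks W; R would get 4.
Among 6, 7, 4, the best is 7 at M. Subgame-perfect outcome: (M, Y) with payoffs (7, 7).
For the simultaneous game, intersect best replies.
R's best replies: W→T; X→T; Y→B; Z→T.
Column's best replies: T→W; M→Y; B→W.
The unique mutual best reply is (T, W), giving (6, 9).
Column earns 7 sequentially versus 9 at the Nash outcome: worse off.

worse off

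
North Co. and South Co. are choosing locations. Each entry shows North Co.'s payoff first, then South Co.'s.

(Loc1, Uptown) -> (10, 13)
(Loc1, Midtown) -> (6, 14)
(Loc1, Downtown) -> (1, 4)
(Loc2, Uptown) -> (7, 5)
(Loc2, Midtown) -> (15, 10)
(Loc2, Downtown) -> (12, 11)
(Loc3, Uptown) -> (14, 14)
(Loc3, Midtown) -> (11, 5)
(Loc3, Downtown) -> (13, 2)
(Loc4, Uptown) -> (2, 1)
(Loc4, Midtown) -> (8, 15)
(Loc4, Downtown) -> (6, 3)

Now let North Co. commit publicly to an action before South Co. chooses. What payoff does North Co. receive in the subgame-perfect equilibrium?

14

Backward induction with North Co. moving first.
- Loc1 → South Co. plays Midtown (best of 13, 14, 4); North Co. gets 6.
- Loc2 → South Co. plays Downtown (best of 5, 10, 11); North Co. gets 12.
- Loc3 → South Co. plays Uptown (best of 14, 5, 2); North Co. gets 14.
- Loc4 → South Co. plays Midtown (best of 1, 15, 3); North Co. gets 8.
North Co.'s induced payoffs are 6, 12, 14, 8, so North Co. commits to Loc3. Subgame-perfect outcome: (Loc3, Uptown) with payoffs (14, 14).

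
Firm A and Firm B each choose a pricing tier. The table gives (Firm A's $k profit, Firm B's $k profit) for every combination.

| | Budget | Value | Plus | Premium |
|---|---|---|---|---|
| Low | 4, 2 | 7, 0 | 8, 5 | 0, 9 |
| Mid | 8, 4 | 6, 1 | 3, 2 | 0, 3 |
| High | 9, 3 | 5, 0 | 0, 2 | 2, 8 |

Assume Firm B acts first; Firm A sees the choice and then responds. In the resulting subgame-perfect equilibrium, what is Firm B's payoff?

8

Solve by backward induction (Firm B leads).
- Budget: BR = High, leader payoff 3.
- Value: BR = Low, leader payoff 0.
- Plus: BR = Low, leader payoff 5.
- Premium: BR = High, leader payoff 8.
Among 3, 0, 5, 8, the best is 8 at Premium. Subgame-perfect outcome: (High, Premium) with payoffs (2, 8).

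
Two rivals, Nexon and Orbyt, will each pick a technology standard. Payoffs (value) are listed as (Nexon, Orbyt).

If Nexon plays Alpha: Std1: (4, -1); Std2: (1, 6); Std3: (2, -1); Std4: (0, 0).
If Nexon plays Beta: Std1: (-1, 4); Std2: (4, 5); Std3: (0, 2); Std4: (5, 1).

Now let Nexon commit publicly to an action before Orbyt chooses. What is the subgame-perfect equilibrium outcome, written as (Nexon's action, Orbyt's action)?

(Beta, Std2)

Solve by backward induction (Nexon leads).
- Alpha: BR = Std2, leader payoff 1.
- Beta: BR = Std2, leader payoff 4.
Nexon's induced payoffs are 1, 4, so Nexon commits to Beta. Subgame-perfect outcome: (Beta, Std2) with payoffs (4, 5).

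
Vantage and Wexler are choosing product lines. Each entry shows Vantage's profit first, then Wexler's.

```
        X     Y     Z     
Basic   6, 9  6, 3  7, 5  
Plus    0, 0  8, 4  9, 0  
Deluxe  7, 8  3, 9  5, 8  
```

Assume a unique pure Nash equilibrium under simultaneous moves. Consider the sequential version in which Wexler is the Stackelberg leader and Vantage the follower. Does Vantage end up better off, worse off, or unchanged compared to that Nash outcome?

Work backward from Vantage's decision.
- X: BR = Deluxe, leader payoff 8.
- Y: BR = Plus, leader payoff 4.
- Z: BR = Plus, leader payoff 0.
Among 8, 4, 0, the best is 8 at X. Subgame-perfect outcome: (Deluxe, X) with payoffs (7, 8).
For the simultaneous game, intersect best replies.
Vantage's best replies: X→Deluxe; Y→Plus; Z→Plus.
Wexler's best replies: Basic→X; Plus→Y; Deluxe→Y.
Only (Plus, Y) has each player best-responding; Nash payoffs (8, 4).
Vantage earns 7 sequentially versus 8 at the Nash outcome: worse off.

worse off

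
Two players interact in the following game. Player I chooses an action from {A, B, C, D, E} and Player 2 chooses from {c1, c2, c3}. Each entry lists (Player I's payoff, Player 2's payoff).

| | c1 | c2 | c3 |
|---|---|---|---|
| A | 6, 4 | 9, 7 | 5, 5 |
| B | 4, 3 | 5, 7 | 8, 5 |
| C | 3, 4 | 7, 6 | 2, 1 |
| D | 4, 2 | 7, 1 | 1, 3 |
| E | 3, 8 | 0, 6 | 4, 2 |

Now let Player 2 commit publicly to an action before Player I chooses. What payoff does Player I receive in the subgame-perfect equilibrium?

9

Work backward from Player I's decision.
- c1 → Player I plays A (best of 6, 4, 3, 4, 3); Player 2 gets 4.
- c2 → Player I plays A (best of 9, 5, 7, 7, 0); Player 2 gets 7.
- c3 → Player I plays B (best of 5, 8, 2, 1, 4); Player 2 gets 5.
Maximizing over 4, 7, 5, Player 2 chooses c2. Subgame-perfect outcome: (A, c2) with payoffs (9, 7).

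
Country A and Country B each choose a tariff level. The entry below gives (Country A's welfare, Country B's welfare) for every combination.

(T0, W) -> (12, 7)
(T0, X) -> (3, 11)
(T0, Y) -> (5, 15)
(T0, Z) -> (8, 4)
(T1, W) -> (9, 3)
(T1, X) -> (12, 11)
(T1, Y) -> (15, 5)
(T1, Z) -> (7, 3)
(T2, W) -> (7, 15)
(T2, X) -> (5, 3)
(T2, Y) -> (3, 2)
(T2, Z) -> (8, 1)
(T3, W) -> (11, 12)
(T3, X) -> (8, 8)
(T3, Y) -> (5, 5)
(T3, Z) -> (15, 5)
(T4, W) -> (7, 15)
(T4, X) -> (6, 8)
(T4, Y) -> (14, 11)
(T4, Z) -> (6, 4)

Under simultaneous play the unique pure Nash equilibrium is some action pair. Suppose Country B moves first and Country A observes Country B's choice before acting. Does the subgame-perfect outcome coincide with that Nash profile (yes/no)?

Work backward from Country A's decision.
- W: Country A compares 12, 9, 7, 11, 7 and picks T0; Country B would get 7.
- X: Country A compares 3, 12, 5, 8, 6 and picks T1; Country B would get 11.
- Y: Country A compares 5, 15, 3, 5, 14 and picks T1; Country B would get 5.
- Z: Country A compares 8, 7, 8, 15, 6 and picks T3; Country B would get 5.
Country B's induced payoffs are 7, 11, 5, 5, so Country B commits to X. Subgame-perfect outcome: (T1, X) with payoffs (12, 11).
For the simultaneous game, intersect best replies.
Country A's best replies: W→T0; X→T1; Y→T1; Z→T3.
Country B's best replies: T0→Y; T1→X; T2→W; T3→W; T4→W.
Only (T1, X) has each player best-responding; Nash payoffs (12, 11).
Sequential outcome (T1, X) coincides with the Nash profile (T1, X).

yes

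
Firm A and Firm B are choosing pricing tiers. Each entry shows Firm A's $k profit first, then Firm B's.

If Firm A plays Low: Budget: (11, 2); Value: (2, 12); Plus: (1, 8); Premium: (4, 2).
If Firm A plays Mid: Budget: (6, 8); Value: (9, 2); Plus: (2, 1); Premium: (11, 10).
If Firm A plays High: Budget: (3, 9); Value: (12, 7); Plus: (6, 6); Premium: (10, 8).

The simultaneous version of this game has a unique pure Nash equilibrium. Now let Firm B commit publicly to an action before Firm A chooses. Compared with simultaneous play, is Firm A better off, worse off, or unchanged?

Work backward from Firm A's decision.
- Budget → Firm A plays Low (best of 11, 6, 3); Firm B gets 2.
- Value → Firm A plays High (best of 2, 9, 12); Firm B gets 7.
- Plus → Firm A plays High (best of 1, 2, 6); Firm B gets 6.
- Premium → Firm A plays Mid (best of 4, 11, 10); Firm B gets 10.
Maximizing over 2, 7, 6, 10, Firm B chooses Premium. Subgame-perfect outcome: (Mid, Premium) with payoffs (11, 10).
Now find the simultaneous Nash equilibrium.
Firm A's best replies: Budget→Low; Value→High; Plus→High; Premium→Mid.
Firm B's best replies: Low→Value; Mid→Premium; High→Budget.
Only (Mid, Premium) has each player best-responding; Nash payoffs (11, 10).
Firm A earns 11 sequentially versus 11 at the Nash outcome: unchanged.

unchanged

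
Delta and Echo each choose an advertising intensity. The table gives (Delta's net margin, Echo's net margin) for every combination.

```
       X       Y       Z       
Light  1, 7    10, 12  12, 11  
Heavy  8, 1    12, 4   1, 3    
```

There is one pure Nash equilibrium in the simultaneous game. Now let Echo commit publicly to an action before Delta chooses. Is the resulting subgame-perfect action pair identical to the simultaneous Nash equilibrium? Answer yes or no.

Backward induction with Echo moving first.
- X: Delta compares 1, 8 and picks Heavy; Echo would get 1.
- Y: Delta compares 10, 12 and picks Heavy; Echo would get 4.
- Z: Delta compares 12, 1 and picks Light; Echo would get 11.
Maximizing over 1, 4, 11, Echo chooses Z. Subgame-perfect outcome: (Light, Z) with payoffs (12, 11).
Now find the simultaneous Nash equilibrium.
Delta's best replies: X→Heavy; Y→Heavy; Z→Light.
Echo's best replies: Light→Y; Heavy→Y.
Only (Heavy, Y) has each player best-responding; Nash payoffs (12, 4).
Sequential outcome (Light, Z) differs from the Nash profile (Heavy, Y).

no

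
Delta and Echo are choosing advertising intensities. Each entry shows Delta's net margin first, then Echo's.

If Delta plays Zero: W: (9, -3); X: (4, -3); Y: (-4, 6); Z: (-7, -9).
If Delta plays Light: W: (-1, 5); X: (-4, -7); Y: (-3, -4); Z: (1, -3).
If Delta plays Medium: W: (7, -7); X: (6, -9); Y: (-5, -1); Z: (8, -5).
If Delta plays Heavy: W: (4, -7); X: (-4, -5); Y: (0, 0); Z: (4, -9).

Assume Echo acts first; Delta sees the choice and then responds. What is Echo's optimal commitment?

Y

Backward induction with Echo moving first.
- W: BR = Zero, leader payoff -3.
- X: BR = Medium, leader payoff -9.
- Y: BR = Heavy, leader payoff 0.
- Z: BR = Medium, leader payoff -5.
Echo's induced payoffs are -3, -9, 0, -5, so Echo commits to Y. Subgame-perfect outcome: (Heavy, Y) with payoffs (0, 0).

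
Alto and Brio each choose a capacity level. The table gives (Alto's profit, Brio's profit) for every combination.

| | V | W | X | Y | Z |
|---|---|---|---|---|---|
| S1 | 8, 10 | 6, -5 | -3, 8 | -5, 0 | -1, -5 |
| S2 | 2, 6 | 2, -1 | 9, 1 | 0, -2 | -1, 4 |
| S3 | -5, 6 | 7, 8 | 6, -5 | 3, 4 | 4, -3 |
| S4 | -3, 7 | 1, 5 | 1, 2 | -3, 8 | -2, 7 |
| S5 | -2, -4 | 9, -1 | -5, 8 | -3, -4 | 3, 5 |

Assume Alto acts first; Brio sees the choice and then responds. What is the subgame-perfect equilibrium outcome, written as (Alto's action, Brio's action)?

Brio best-responds to each possible Alto move:
- S1: BR = V, leader payoff 8.
- S2: BR = V, leader payoff 2.
- S3: BR = W, leader payoff 7.
- S4: BR = Y, leader payoff -3.
- S5: BR = X, leader payoff -5.
Maximizing over 8, 2, 7, -3, -5, Alto chooses S1. Subgame-perfect outcome: (S1, V) with payoffs (8, 10).

(S1, V)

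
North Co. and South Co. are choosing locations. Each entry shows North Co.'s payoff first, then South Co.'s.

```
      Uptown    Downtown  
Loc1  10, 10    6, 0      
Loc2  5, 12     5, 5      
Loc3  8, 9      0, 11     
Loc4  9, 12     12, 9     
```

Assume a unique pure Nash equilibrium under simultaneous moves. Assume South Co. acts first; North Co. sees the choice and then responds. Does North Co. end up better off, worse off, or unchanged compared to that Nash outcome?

unchanged

Backward induction with South Co. moving first.
- Uptown: BR = Loc1, leader payoff 10.
- Downtown: BR = Loc4, leader payoff 9.
Among 10, 9, the best is 10 at Uptown. Subgame-perfect outcome: (Loc1, Uptown) with payoffs (10, 10).
Now find the simultaneous Nash equilibrium.
North Co.'s best replies: Uptown→Loc1; Downtown→Loc4.
South Co.'s best replies: Loc1→Uptown; Loc2→Uptown; Loc3→Downtown; Loc4→Uptown.
Only (Loc1, Uptown) has each player best-responding; Nash payoffs (10, 10).
North Co. earns 10 sequentially versus 10 at the Nash outcome: unchanged.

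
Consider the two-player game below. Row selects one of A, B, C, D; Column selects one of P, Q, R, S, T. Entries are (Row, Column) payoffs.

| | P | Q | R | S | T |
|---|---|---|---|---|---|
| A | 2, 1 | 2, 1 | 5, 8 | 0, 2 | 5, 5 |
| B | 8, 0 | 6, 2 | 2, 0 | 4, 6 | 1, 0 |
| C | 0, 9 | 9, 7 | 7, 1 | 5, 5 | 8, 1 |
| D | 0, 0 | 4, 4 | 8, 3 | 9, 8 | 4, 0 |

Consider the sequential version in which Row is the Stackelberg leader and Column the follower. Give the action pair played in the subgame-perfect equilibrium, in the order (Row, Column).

Backward induction with Row moving first.
- A → Column plays R (best of 1, 1, 8, 2, 5); Row gets 5.
- B → Column plays S (best of 0, 2, 0, 6, 0); Row gets 4.
- C → Column plays P (best of 9, 7, 1, 5, 1); Row gets 0.
- D → Column plays S (best of 0, 4, 3, 8, 0); Row gets 9.
Maximizing over 5, 4, 0, 9, Row chooses D. Subgame-perfect outcome: (D, S) with payoffs (9, 8).

(D, S)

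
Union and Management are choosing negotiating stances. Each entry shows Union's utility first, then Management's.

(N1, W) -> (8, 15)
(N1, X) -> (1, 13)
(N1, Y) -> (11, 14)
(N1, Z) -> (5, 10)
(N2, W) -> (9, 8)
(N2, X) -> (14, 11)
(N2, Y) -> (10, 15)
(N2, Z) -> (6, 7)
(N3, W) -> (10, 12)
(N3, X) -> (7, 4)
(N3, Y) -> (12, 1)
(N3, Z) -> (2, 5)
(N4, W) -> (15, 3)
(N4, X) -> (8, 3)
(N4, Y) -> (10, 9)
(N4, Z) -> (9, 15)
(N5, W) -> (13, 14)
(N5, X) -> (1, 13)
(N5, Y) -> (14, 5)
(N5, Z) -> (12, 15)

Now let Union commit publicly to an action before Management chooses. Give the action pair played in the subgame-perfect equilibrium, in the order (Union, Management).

Work backward from Management's decision.
- N1 → Management plays W (best of 15, 13, 14, 10); Union gets 8.
- N2 → Management plays Y (best of 8, 11, 15, 7); Union gets 10.
- N3 → Management plays W (best of 12, 4, 1, 5); Union gets 10.
- N4 → Management plays Z (best of 3, 3, 9, 15); Union gets 9.
- N5 → Management plays Z (best of 14, 13, 5, 15); Union gets 12.
Among 8, 10, 10, 9, 12, the best is 12 at N5. Subgame-perfect outcome: (N5, Z) with payoffs (12, 15).

(N5, Z)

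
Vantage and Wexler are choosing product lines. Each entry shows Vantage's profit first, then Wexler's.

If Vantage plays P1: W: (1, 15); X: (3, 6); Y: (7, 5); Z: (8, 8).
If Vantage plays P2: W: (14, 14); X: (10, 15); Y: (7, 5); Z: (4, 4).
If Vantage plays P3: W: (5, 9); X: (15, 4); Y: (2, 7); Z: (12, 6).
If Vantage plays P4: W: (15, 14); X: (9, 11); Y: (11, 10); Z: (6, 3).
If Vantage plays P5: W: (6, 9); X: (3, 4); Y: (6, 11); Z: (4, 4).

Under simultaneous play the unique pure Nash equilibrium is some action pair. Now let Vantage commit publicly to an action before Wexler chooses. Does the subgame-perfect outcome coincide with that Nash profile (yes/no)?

Backward induction with Vantage moving first.
- P1: BR = W, leader payoff 1.
- P2: BR = X, leader payoff 10.
- P3: BR = W, leader payoff 5.
- P4: BR = W, leader payoff 15.
- P5: BR = Y, leader payoff 6.
Among 1, 10, 5, 15, 6, the best is 15 at P4. Subgame-perfect outcome: (P4, W) with payoffs (15, 14).
Now find the simultaneous Nash equilibrium.
Vantage's best replies: W→P4; X→P3; Y→P4; Z→P3.
Wexler's best replies: P1→W; P2→X; P3→W; P4→W; P5→Y.
Only (P4, W) has each player best-responding; Nash payoffs (15, 14).
Sequential outcome (P4, W) coincides with the Nash profile (P4, W).

yes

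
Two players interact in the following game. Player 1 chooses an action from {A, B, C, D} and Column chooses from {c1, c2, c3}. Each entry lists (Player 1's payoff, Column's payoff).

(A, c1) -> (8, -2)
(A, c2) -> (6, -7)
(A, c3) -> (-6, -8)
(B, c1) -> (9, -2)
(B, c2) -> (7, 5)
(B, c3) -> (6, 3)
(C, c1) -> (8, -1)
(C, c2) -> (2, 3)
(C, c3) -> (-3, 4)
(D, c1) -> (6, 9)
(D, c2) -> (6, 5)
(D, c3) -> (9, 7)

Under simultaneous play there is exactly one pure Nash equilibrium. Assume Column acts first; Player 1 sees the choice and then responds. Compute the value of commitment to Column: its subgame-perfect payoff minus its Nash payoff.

2

Solve by backward induction (Column leads).
- c1: Player 1 compares 8, 9, 8, 6 and picks B; Column would get -2.
- c2: Player 1 compares 6, 7, 2, 6 and picks B; Column would get 5.
- c3: Player 1 compares -6, 6, -3, 9 and picks D; Column would get 7.
Column's induced payoffs are -2, 5, 7, so Column commits to c3. Subgame-perfect outcome: (D, c3) with payoffs (9, 7).
Now find the simultaneous Nash equilibrium.
Player 1's best replies: c1→B; c2→B; c3→D.
Column's best replies: A→c1; B→c2; C→c3; D→c1.
Only (B, c2) has each player best-responding; Nash payoffs (7, 5).
Column's commitment gain: 7 − 5 = 2.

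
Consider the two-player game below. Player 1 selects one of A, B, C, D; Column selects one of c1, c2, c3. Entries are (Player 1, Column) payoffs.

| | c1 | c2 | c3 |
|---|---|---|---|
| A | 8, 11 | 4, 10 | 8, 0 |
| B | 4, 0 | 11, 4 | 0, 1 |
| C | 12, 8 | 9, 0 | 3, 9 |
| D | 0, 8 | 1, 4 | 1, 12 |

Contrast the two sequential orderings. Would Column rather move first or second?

first

If Player 1 leads: Column's best replies are A→c1, B→c2, C→c3, D→c3; Player 1's induced payoffs 8, 11, 3, 1; outcome (B, c2), payoffs (11, 4).
If Column leads: Player 1's best replies are c1→C, c2→B, c3→A; Column's induced payoffs 8, 4, 0; outcome (C, c1), payoffs (12, 8).
Column gets 8 moving first and 4 moving second, so Column prefers to move first.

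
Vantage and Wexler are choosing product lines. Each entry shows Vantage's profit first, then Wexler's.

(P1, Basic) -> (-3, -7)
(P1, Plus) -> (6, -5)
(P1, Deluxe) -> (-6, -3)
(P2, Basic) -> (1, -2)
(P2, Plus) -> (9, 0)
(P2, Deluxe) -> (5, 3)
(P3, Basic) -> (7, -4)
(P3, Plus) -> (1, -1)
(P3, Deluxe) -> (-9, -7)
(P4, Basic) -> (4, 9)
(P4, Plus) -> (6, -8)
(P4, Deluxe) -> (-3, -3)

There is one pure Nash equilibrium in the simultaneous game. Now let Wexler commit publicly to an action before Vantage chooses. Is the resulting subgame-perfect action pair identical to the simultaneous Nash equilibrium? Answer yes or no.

Work backward from Vantage's decision.
- Basic: BR = P3, leader payoff -4.
- Plus: BR = P2, leader payoff 0.
- Deluxe: BR = P2, leader payoff 3.
Wexler's induced payoffs are -4, 0, 3, so Wexler commits to Deluxe. Subgame-perfect outcome: (P2, Deluxe) with payoffs (5, 3).
For the simultaneous game, intersect best replies.
Vantage's best replies: Basic→P3; Plus→P2; Deluxe→P2.
Wexler's best replies: P1→Deluxe; P2→Deluxe; P3→Plus; P4→Basic.
Only (P2, Deluxe) has each player best-responding; Nash payoffs (5, 3).
Sequential outcome (P2, Deluxe) coincides with the Nash profile (P2, Deluxe).

yes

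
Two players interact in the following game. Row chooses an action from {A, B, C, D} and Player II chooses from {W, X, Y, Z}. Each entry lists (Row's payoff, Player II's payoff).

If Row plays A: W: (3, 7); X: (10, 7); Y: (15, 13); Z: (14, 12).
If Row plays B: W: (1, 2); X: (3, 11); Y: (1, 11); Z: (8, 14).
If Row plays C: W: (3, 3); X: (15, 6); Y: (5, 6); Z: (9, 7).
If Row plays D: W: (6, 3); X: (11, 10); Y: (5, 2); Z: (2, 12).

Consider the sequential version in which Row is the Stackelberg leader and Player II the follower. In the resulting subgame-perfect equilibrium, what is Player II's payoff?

13

Player II best-responds to each possible Row move:
- A: BR = Y, leader payoff 15.
- B: BR = Z, leader payoff 8.
- C: BR = Z, leader payoff 9.
- D: BR = Z, leader payoff 2.
Maximizing over 15, 8, 9, 2, Row chooses A. Subgame-perfect outcome: (A, Y) with payoffs (15, 13).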